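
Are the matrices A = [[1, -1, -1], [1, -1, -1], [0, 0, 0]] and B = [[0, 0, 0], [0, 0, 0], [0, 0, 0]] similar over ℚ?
No.

Both have characteristic polynomial x^3, but the minimal polynomial of A is x^2 while the minimal polynomial of B is x. The minimal polynomial is a similarity invariant, so A and B are not similar.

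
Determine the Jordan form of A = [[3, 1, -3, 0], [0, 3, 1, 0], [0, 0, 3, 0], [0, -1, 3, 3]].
The characteristic polynomial is det(xI - A) = (x - 3)^4, so the eigenvalues are 3 (algebraic multiplicity 4).

For λ = 3: rank(A - 3I) = 2, rank((A - 3I)^2) = 1, rank((A - 3I)^3) = 0. The eigenspace has dimension 4 - 2 = 2, so there are 2 Jordan blocks; the rank sequence gives block sizes [3, 1].

Assembling the blocks gives the Jordan form J above.

J = [[3, 1, 0, 0], [0, 3, 1, 0], [0, 0, 3, 0], [0, 0, 0, 3]]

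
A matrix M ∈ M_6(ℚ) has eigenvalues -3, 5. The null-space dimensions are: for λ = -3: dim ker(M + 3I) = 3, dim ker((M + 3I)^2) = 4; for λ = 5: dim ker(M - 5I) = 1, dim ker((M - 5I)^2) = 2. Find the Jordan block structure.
Jordan blocks: (-3, 2), (-3, 1), (-3, 1), (5, 2)

λ = -3: successive nullity increments [3, 1] count blocks of size ≥ k; block sizes are [2, 1, 1].
λ = 5: successive nullity increments [1, 1] count blocks of size ≥ k; block sizes are [2].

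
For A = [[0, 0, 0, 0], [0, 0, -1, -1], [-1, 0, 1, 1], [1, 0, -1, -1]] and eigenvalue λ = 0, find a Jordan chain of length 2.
We seek v_1 ∈ ker(A^2) \ ker(A), then set v_{i+1} = A v_i.

One such chain is v_1 = [[1, 1, 1, 0]]^T, v_2 = [[0, -1, 0, 0]]^T. Check: A v_2 = [[0, 0, 0, 0]]^T = 0.

v_1 = [[1, 1, 1, 0]]^T, v_2 = [[0, -1, 0, 0]]^T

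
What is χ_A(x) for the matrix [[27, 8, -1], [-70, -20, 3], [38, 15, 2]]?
xI - A = [[x - 27, -8, 1], [70, x + 20, -3], [-38, -15, x - 2]].

Expanding det(xI - A) along the first row:
det(xI - A) = + (x - 27)·det([[x + 20, -3], [-15, x - 2]]) - (-8)·det([[70, -3], [-38, x - 2]]) + (1)·det([[70, x + 20], [-38, -15]]).

Evaluating gives χ_A(x) = x^3 - 9x^2 + 27x - 27 = (x - 3)^3.

χ_A(x) = (x - 3)^3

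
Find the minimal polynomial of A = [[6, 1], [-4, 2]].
The characteristic polynomial factors as (x - 4)^2. The minimal polynomial is ∏(x - λ)^{k_λ} where k_λ is the size of the largest Jordan block at λ.

For λ = 4: rank(A - 4I) = 1, and the largest Jordan block has size 2 (the smallest k with rank((A - 4I)^k) = rank((A - 4I)^(k+1))).

So m_A(x) = (x - 4)^2.

m_A(x) = (x - 4)^2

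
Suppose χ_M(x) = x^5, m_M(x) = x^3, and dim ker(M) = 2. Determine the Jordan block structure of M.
λ = 0: algebraic multiplicity 5 (exponent in χ_M), largest block size 3 (exponent in m_M), 2 blocks (geometric multiplicity). These force block sizes [3, 2].

Jordan blocks: (0, 3), (0, 2)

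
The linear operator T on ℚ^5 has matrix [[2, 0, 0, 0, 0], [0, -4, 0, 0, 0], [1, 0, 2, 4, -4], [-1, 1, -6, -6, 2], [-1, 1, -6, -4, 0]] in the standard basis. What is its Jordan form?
The characteristic polynomial is det(xI - A) = (x - 2)^2(x + 2)(x + 4)^2, so the eigenvalues are -4 (algebraic multiplicity 2), -2 (algebraic multiplicity 1), 2 (algebraic multiplicity 2).

For λ = -4: rank(A + 4I) = 4, rank((A + 4I)^2) = 3. The eigenspace has dimension 5 - 4 = 1, so there is 1 Jordan block; the rank sequence gives block sizes [2].

For λ = -2: algebraic multiplicity 1 gives one 1×1 block.

For λ = 2: rank(A - 2I) = 4, rank((A - 2I)^2) = 3. The eigenspace has dimension 5 - 4 = 1, so there is 1 Jordan block; the rank sequence gives block sizes [2].

Assembling the blocks gives the Jordan form J above.

J = [[-4, 1, 0, 0, 0], [0, -4, 0, 0, 0], [0, 0, -2, 0, 0], [0, 0, 0, 2, 1], [0, 0, 0, 0, 2]]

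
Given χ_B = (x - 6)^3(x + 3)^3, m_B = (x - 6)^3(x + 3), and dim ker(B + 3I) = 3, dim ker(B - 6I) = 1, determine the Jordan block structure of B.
Jordan blocks: (-3, 1), (-3, 1), (-3, 1), (6, 3)

λ = -3: algebraic multiplicity 3 (exponent in χ_B), largest block size 1 (exponent in m_B), 3 blocks (geometric multiplicity). These force block sizes [1, 1, 1].
λ = 6: algebraic multiplicity 3 (exponent in χ_B), largest block size 3 (exponent in m_B), 1 block (geometric multiplicity). This forces block sizes [3].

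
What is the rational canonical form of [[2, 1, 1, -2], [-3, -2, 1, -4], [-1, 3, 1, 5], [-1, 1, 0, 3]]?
The invariant factors of A (the non-unit diagonal entries of the Smith normal form of xI - A over ℚ[x]) are (x^2 - 2x - 1)^2, each dividing the next. The characteristic polynomial is their product, (x^2 - 2x - 1)^2.

The rational canonical form is the block-diagonal matrix of companion matrices C(f_i):
R = [[0, 0, 0, -1], [1, 0, 0, -4], [0, 1, 0, -2], [0, 0, 1, 4]].

Note the characteristic polynomial does not split into linear factors over ℚ, so A has no Jordan form over ℚ; the rational canonical form exists over any field.

R = [[0, 0, 0, -1], [1, 0, 0, -4], [0, 1, 0, -2], [0, 0, 1, 4]]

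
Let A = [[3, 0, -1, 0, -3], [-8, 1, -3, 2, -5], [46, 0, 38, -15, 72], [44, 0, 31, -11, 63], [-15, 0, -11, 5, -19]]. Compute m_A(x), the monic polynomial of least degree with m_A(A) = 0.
m_A(x) = (x - 4)^3(x - 1)(x + 1)

The characteristic polynomial factors as (x - 4)^3(x - 1)(x + 1). The minimal polynomial is ∏(x - λ)^{k_λ} where k_λ is the size of the largest Jordan block at λ.

For λ = -1: rank(A + I) = 4, and the largest Jordan block has size 1 (the smallest k with rank((A + I)^k) = rank((A + I)^(k+1))).
For λ = 1: rank(A - I) = 4, and the largest Jordan block has size 1 (the smallest k with rank((A - I)^k) = rank((A - I)^(k+1))).
For λ = 4: rank(A - 4I) = 4, and the largest Jordan block has size 3 (the smallest k with rank((A - 4I)^k) = rank((A - 4I)^(k+1))).

So m_A(x) = (x - 4)^3(x - 1)(x + 1).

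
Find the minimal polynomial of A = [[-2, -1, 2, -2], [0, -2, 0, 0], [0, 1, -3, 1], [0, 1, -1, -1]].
The characteristic polynomial factors as (x + 2)^4. The minimal polynomial is ∏(x - λ)^{k_λ} where k_λ is the size of the largest Jordan block at λ.

For λ = -2: rank(A + 2I) = 2, and the largest Jordan block has size 2 (the smallest k with rank((A + 2I)^k) = rank((A + 2I)^(k+1))).

So m_A(x) = (x + 2)^2.

m_A(x) = (x + 2)^2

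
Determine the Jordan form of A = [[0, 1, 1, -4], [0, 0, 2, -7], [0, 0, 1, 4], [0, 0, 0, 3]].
The characteristic polynomial is det(xI - A) = x^2(x - 3)(x - 1), so the eigenvalues are 0 (algebraic multiplicity 2), 1 (algebraic multiplicity 1), 3 (algebraic multiplicity 1).

For λ = 0: rank(A) = 3, rank(A^2) = 2. The eigenspace has dimension 4 - 3 = 1, so there is 1 Jordan block; the rank sequence gives block sizes [2].

For λ = 1: algebraic multiplicity 1 gives one 1×1 block.

For λ = 3: algebraic multiplicity 1 gives one 1×1 block.

Assembling the blocks gives the Jordan form J above.

J = [[0, 1, 0, 0], [0, 0, 0, 0], [0, 0, 1, 0], [0, 0, 0, 3]]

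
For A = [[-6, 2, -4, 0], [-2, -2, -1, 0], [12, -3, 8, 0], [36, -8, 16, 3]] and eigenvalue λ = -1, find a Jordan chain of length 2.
We seek v_1 ∈ ker((A + I)^2) \ ker(A + I), then set v_{i+1} = (A + I) v_i.

One such chain is v_1 = [[0, 1, 0, 0]]^T, v_2 = [[2, -1, -3, -8]]^T. Check: (A + I) v_2 = [[0, 0, 0, 0]]^T = 0.

v_1 = [[0, 1, 0, 0]]^T, v_2 = [[2, -1, -3, -8]]^T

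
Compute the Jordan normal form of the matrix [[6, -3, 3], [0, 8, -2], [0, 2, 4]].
J = [[6, 1, 0], [0, 6, 0], [0, 0, 6]]

The characteristic polynomial is det(xI - A) = (x - 6)^3, so the eigenvalues are 6 (algebraic multiplicity 3).

For λ = 6: rank(A - 6I) = 1, rank((A - 6I)^2) = 0. The eigenspace has dimension 3 - 1 = 2, so there are 2 Jordan blocks; the rank sequence gives block sizes [2, 1].

Assembling the blocks gives the Jordan form J above.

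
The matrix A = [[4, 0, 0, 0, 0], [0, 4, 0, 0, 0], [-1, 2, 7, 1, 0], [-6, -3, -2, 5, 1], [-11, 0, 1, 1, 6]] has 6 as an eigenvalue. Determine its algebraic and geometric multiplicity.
The characteristic polynomial is (x - 6)^3(x - 4)^2, so the factor x - 6 appears with exponent 3: the algebraic multiplicity is 3.

rank(A - 6I) = 4, so the eigenspace has dimension 5 - 4 = 1: the geometric multiplicity is 1.

Since 1 < 3, A is not diagonalizable.

algebraic multiplicity 3, geometric multiplicity 1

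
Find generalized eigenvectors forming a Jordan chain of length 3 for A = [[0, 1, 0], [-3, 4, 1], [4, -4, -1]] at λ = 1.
v_1 = [[0, 0, 1]]^T, v_2 = [[0, 1, -2]]^T, v_3 = [[1, 1, 0]]^T

We seek v_1 ∈ ker((A - I)^3) \ ker((A - I)^2), then set v_{i+1} = (A - I) v_i.

One such chain is v_1 = [[0, 0, 1]]^T, v_2 = [[0, 1, -2]]^T, v_3 = [[1, 1, 0]]^T. Check: (A - I) v_3 = [[0, 0, 0]]^T = 0.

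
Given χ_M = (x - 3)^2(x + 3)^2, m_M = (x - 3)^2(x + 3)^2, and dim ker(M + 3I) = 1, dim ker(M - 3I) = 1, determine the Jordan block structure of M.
λ = -3: algebraic multiplicity 2 (exponent in χ_M), largest block size 2 (exponent in m_M), 1 block (geometric multiplicity). This forces block sizes [2].
λ = 3: algebraic multiplicity 2 (exponent in χ_M), largest block size 2 (exponent in m_M), 1 block (geometric multiplicity). This forces block sizes [2].

Jordan blocks: (-3, 2), (3, 2)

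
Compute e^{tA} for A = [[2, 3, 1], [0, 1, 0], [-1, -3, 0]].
e^{tA} = [[(t + 1)*e^{t}, 3*t*e^{t}, t*e^{t}], [0, e^{t}, 0], [-t*e^{t}, -3*t*e^{t}, (1 - t)*e^{t}]]

A has Jordan form J = [[1, 1, 0], [0, 1, 0], [0, 0, 1]] with A = PJP^{-1}, so e^{tA} = P e^{tJ} P^{-1}.

For a Jordan block J_k(λ), e^{tJ_k(λ)} = e^{λt} · (I + tN + t^2 N^2/2! + ... + t^{k-1} N^{k-1}/(k-1)!) where N is the nilpotent superdiagonal part.

Assembling the blocks and conjugating back gives the entries of e^{tA} as shown above.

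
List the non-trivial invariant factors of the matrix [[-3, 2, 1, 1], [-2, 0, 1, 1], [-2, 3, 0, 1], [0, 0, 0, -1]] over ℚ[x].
The Jordan structure of A has elementary divisors (x + 1)^3, (x + 1). Arranging the block sizes at each eigenvalue in decreasing order and taking row products gives the invariant factors.

Invariant factors (smallest first, each dividing the next): x + 1, (x + 1)^3.

Check: the last factor (x + 1)^3 is the minimal polynomial, and the product (x + 1)^4 is the characteristic polynomial.

x + 1, (x + 1)^3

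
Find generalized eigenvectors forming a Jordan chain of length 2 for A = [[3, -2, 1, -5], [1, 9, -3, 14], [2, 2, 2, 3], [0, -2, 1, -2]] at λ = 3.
We seek v_1 ∈ ker((A - 3I)^2) \ ker(A - 3I), then set v_{i+1} = (A - 3I) v_i.

One such chain is v_1 = [[0, 2, 0, -1]]^T, v_2 = [[1, -2, 1, 1]]^T. Check: (A - 3I) v_2 = [[0, 0, 0, 0]]^T = 0.

v_1 = [[0, 2, 0, -1]]^T, v_2 = [[1, -2, 1, 1]]^T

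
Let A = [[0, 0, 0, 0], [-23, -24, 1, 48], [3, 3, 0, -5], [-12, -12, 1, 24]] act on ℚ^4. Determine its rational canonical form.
The invariant factors of A (the non-unit diagonal entries of the Smith normal form of xI - A over ℚ[x]) are x(x - 2)(x^2 + 2x + 6), each dividing the next. The characteristic polynomial is their product, x(x - 2)(x^2 + 2x + 6).

The rational canonical form is the block-diagonal matrix of companion matrices C(f_i):
R = [[0, 0, 0, 0], [1, 0, 0, 12], [0, 1, 0, -2], [0, 0, 1, 0]].

Note the characteristic polynomial does not split into linear factors over ℚ, so A has no Jordan form over ℚ; the rational canonical form exists over any field.

R = [[0, 0, 0, 0], [1, 0, 0, 12], [0, 1, 0, -2], [0, 0, 1, 0]]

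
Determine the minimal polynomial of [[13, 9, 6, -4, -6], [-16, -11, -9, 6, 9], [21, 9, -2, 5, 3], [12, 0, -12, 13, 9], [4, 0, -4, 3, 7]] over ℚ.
m_A(x) = (x - 4)^3

The characteristic polynomial factors as (x - 4)^5. The minimal polynomial is ∏(x - λ)^{k_λ} where k_λ is the size of the largest Jordan block at λ.

For λ = 4: rank(A - 4I) = 3, and the largest Jordan block has size 3 (the smallest k with rank((A - 4I)^k) = rank((A - 4I)^(k+1))).

So m_A(x) = (x - 4)^3.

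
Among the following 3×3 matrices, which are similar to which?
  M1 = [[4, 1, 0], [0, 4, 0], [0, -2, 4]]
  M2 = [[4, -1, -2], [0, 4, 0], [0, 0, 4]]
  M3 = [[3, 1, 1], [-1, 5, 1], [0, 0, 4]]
1 class: {M1, M2, M3}

Characteristic polynomials: χ_{M1} = (x - 4)^3, χ_{M2} = (x - 4)^3, χ_{M3} = (x - 4)^3.

{M1, M2, M3}: invariant factors x - 4, (x - 4)^2.

Matrices are similar if and only if their invariant-factor lists agree; the partition into similarity classes is {M1, M2, M3}.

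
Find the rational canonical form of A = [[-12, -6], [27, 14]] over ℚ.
R = [[0, 6], [1, 2]]

The invariant factors of A (the non-unit diagonal entries of the Smith normal form of xI - A over ℚ[x]) are x^2 - 2x - 6, each dividing the next. The characteristic polynomial is their product, x^2 - 2x - 6.

The rational canonical form is the block-diagonal matrix of companion matrices C(f_i):
R = [[0, 6], [1, 2]].

Note the characteristic polynomial does not split into linear factors over ℚ, so A has no Jordan form over ℚ; the rational canonical form exists over any field.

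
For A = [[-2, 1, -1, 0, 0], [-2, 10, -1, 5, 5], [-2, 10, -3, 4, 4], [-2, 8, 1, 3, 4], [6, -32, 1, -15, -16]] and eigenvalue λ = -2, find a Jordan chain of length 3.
We seek v_1 ∈ ker((A + 2I)^3) \ ker((A + 2I)^2), then set v_{i+1} = (A + 2I) v_i.

One such chain is v_1 = [[3, 3, 2, 0, -5]]^T, v_2 = [[1, 3, 2, 0, -6]]^T, v_3 = [[1, 2, 2, 0, -4]]^T. Check: (A + 2I) v_3 = [[0, 0, 0, 0, 0]]^T = 0.

v_1 = [[3, 3, 2, 0, -5]]^T, v_2 = [[1, 3, 2, 0, -6]]^T, v_3 = [[1, 2, 2, 0, -4]]^T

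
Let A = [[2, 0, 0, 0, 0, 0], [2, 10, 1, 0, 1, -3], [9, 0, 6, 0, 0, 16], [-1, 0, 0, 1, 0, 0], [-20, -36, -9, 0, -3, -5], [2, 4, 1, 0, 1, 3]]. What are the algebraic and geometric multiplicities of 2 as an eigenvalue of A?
The characteristic polynomial is (x - 6)^2(x - 2)^3(x - 1), so the factor x - 2 appears with exponent 3: the algebraic multiplicity is 3.

rank(A - 2I) = 5, so the eigenspace has dimension 6 - 5 = 1: the geometric multiplicity is 1.

Since 1 < 3, A is not diagonalizable.

algebraic multiplicity 3, geometric multiplicity 1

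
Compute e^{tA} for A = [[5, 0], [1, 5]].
A has Jordan form J = [[5, 1], [0, 5]] with A = PJP^{-1}, so e^{tA} = P e^{tJ} P^{-1}.

For a Jordan block J_k(λ), e^{tJ_k(λ)} = e^{λt} · (I + tN + t^2 N^2/2! + ... + t^{k-1} N^{k-1}/(k-1)!) where N is the nilpotent superdiagonal part.

Assembling the blocks and conjugating back gives the entries of e^{tA} as shown above.

e^{tA} = [[e^{5*t}, 0], [t*e^{5*t}, e^{5*t}]]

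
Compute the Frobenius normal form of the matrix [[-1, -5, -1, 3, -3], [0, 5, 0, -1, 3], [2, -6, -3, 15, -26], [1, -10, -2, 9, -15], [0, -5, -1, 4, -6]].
R = [[0, 0, 0, 0, 0], [1, 0, 0, 0, 0], [0, 1, 0, 0, -9], [0, 0, 1, 0, 0], [0, 0, 0, 1, 4]]

The invariant factors of A (the non-unit diagonal entries of the Smith normal form of xI - A over ℚ[x]) are x^2(x - 3)(x^2 - x - 3), each dividing the next. The characteristic polynomial is their product, x^2(x - 3)(x^2 - x - 3).

The rational canonical form is the block-diagonal matrix of companion matrices C(f_i):
R = [[0, 0, 0, 0, 0], [1, 0, 0, 0, 0], [0, 1, 0, 0, -9], [0, 0, 1, 0, 0], [0, 0, 0, 1, 4]].

Note the characteristic polynomial does not split into linear factors over ℚ, so A has no Jordan form over ℚ; the rational canonical form exists over any field.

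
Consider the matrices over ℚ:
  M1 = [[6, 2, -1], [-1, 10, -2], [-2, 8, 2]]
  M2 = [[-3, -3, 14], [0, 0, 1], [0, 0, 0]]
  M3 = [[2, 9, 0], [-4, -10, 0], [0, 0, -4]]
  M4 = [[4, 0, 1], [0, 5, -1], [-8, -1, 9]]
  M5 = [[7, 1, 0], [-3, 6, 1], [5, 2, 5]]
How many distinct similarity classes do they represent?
Characteristic polynomials: χ_{M1} = (x - 6)^3, χ_{M2} = x^2(x + 3), χ_{M3} = (x + 4)^3, χ_{M4} = (x - 6)^3, χ_{M5} = (x - 6)^3.

{M1, M4, M5}: invariant factors (x - 6)^3.

{M2}: invariant factors x^2(x + 3).

{M3}: invariant factors x + 4, (x + 4)^2.

Matrices are similar if and only if their invariant-factor lists agree; the partition into similarity classes is {M1, M4, M5}, {M2}, {M3}.

3 classes: {M1, M4, M5}, {M2}, {M3}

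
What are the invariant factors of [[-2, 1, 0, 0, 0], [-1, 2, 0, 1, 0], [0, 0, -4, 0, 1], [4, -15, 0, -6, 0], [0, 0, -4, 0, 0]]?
(x + 2)^2, (x + 2)^3

The Jordan structure of A has elementary divisors (x + 2)^3, (x + 2)^2. Arranging the block sizes at each eigenvalue in decreasing order and taking row products gives the invariant factors.

Invariant factors (smallest first, each dividing the next): (x + 2)^2, (x + 2)^3.

Check: the last factor (x + 2)^3 is the minimal polynomial, and the product (x + 2)^5 is the characteristic polynomial.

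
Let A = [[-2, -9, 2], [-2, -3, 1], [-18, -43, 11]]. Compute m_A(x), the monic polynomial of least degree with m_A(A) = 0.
m_A(x) = (x - 2)^3

The characteristic polynomial factors as (x - 2)^3. The minimal polynomial is ∏(x - λ)^{k_λ} where k_λ is the size of the largest Jordan block at λ.

For λ = 2: rank(A - 2I) = 2, and the largest Jordan block has size 3 (the smallest k with rank((A - 2I)^k) = rank((A - 2I)^(k+1))).

So m_A(x) = (x - 2)^3.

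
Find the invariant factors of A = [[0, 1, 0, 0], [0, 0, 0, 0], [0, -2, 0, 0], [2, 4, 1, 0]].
The Jordan structure of A has elementary divisors x^2, x^2. Arranging the block sizes at each eigenvalue in decreasing order and taking row products gives the invariant factors.

Invariant factors (smallest first, each dividing the next): x^2, x^2.

Check: the last factor x^2 is the minimal polynomial, and the product x^4 is the characteristic polynomial.

x^2, x^2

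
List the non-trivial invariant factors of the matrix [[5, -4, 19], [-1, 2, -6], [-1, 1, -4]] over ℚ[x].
The Jordan structure of A has elementary divisors (x - 1)^3. Arranging the block sizes at each eigenvalue in decreasing order and taking row products gives the invariant factors.

Invariant factors (smallest first, each dividing the next): (x - 1)^3.

Check: the last factor (x - 1)^3 is the minimal polynomial, and the product (x - 1)^3 is the characteristic polynomial.

(x - 1)^3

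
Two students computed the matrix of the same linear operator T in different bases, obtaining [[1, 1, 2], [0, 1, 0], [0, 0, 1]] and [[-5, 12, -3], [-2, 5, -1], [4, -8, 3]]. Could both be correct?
Two matrices over a field are similar if and only if they have the same invariant factors.

Both A and B have characteristic polynomial (x - 1)^3 and minimal polynomial (x - 1)^2. Computing further, both have invariant factors x - 1, (x - 1)^2. Hence A and B are similar.

Yes.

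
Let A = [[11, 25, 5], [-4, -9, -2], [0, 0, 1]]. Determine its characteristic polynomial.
χ_A(x) = (x - 1)^3

xI - A = [[x - 11, -25, -5], [4, x + 9, 2], [0, 0, x - 1]].

Expanding det(xI - A) along the first row:
det(xI - A) = + (x - 11)·det([[x + 9, 2], [0, x - 1]]) - (-25)·det([[4, 2], [0, x - 1]]) + (-5)·det([[4, x + 9], [0, 0]]).

Evaluating gives χ_A(x) = x^3 - 3x^2 + 3x - 1 = (x - 1)^3.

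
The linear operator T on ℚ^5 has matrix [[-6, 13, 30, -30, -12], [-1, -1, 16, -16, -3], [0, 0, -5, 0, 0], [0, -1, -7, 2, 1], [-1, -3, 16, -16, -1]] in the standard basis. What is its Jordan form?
The characteristic polynomial is det(xI - A) = (x - 2)^2(x + 5)^3, so the eigenvalues are -5 (algebraic multiplicity 3), 2 (algebraic multiplicity 2).

For λ = -5: rank(A + 5I) = 3, rank((A + 5I)^2) = 2. The eigenspace has dimension 5 - 3 = 2, so there are 2 Jordan blocks; the rank sequence gives block sizes [2, 1].

For λ = 2: rank(A - 2I) = 4, rank((A - 2I)^2) = 3. The eigenspace has dimension 5 - 4 = 1, so there is 1 Jordan block; the rank sequence gives block sizes [2].

Assembling the blocks gives the Jordan form J above.

J = [[-5, 1, 0, 0, 0], [0, -5, 0, 0, 0], [0, 0, -5, 0, 0], [0, 0, 0, 2, 1], [0, 0, 0, 0, 2]]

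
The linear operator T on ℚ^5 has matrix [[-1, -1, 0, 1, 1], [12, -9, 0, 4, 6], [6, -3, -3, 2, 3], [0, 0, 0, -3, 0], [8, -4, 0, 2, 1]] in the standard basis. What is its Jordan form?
J = [[-3, 1, 0, 0, 0], [0, -3, 0, 0, 0], [0, 0, -3, 1, 0], [0, 0, 0, -3, 0], [0, 0, 0, 0, -3]]

The characteristic polynomial is det(xI - A) = (x + 3)^5, so the eigenvalues are -3 (algebraic multiplicity 5).

For λ = -3: rank(A + 3I) = 2, rank((A + 3I)^2) = 0. The eigenspace has dimension 5 - 2 = 3, so there are 3 Jordan blocks; the rank sequence gives block sizes [2, 2, 1].

Assembling the blocks gives the Jordan form J above.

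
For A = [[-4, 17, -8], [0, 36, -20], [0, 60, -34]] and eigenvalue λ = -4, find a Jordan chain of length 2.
v_1 = [[0, 1, 2]]^T, v_2 = [[1, 0, 0]]^T

We seek v_1 ∈ ker((A + 4I)^2) \ ker(A + 4I), then set v_{i+1} = (A + 4I) v_i.

One such chain is v_1 = [[0, 1, 2]]^T, v_2 = [[1, 0, 0]]^T. Check: (A + 4I) v_2 = [[0, 0, 0]]^T = 0.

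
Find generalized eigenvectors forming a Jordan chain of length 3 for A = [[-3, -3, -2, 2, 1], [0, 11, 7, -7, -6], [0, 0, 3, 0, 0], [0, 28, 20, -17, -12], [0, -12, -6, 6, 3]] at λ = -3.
We seek v_1 ∈ ker((A + 3I)^3) \ ker((A + 3I)^2), then set v_{i+1} = (A + 3I) v_i.

One such chain is v_1 = [[0, 1, 0, 1, 1]]^T, v_2 = [[0, 1, 0, 2, 0]]^T, v_3 = [[1, 0, 0, 0, 0]]^T. Check: (A + 3I) v_3 = [[0, 0, 0, 0, 0]]^T = 0.

v_1 = [[0, 1, 0, 1, 1]]^T, v_2 = [[0, 1, 0, 2, 0]]^T, v_3 = [[1, 0, 0, 0, 0]]^T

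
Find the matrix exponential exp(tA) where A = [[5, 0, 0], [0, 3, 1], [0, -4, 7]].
e^{tA} = [[e^{5*t}, 0, 0], [0, (1 - 2*t)*e^{5*t}, t*e^{5*t}], [0, -4*t*e^{5*t}, (2*t + 1)*e^{5*t}]]

A has Jordan form J = [[5, 1, 0], [0, 5, 0], [0, 0, 5]] with A = PJP^{-1}, so e^{tA} = P e^{tJ} P^{-1}.

For a Jordan block J_k(λ), e^{tJ_k(λ)} = e^{λt} · (I + tN + t^2 N^2/2! + ... + t^{k-1} N^{k-1}/(k-1)!) where N is the nilpotent superdiagonal part.

Assembling the blocks and conjugating back gives the entries of e^{tA} as shown above.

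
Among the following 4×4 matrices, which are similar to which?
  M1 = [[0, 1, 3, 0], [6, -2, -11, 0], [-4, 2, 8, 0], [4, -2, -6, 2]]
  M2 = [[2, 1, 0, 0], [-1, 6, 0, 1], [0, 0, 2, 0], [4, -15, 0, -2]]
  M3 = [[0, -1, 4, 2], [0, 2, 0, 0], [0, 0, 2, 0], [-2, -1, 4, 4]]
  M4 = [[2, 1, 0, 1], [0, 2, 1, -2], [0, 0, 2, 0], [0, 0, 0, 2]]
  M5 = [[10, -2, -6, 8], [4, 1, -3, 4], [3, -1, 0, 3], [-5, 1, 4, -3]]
2 classes: {M1, M2, M4, M5}, {M3}

Characteristic polynomials: χ_{M1} = (x - 2)^4, χ_{M2} = (x - 2)^4, χ_{M3} = (x - 2)^4, χ_{M4} = (x - 2)^4, χ_{M5} = (x - 2)^4.

{M1, M2, M4, M5}: invariant factors x - 2, (x - 2)^3.

{M3}: invariant factors x - 2, x - 2, (x - 2)^2.

Matrices are similar if and only if their invariant-factor lists agree; the partition into similarity classes is {M1, M2, M4, M5}, {M3}.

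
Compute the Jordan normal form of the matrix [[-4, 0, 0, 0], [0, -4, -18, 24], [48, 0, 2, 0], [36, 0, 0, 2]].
The characteristic polynomial is det(xI - A) = (x - 2)^2(x + 4)^2, so the eigenvalues are -4 (algebraic multiplicity 2), 2 (algebraic multiplicity 2).

For λ = -4: rank(A + 4I) = 2. The eigenspace has dimension 4 - 2 = 2, so there are 2 Jordan blocks; the rank sequence gives block sizes [1, 1].

For λ = 2: rank(A - 2I) = 2. The eigenspace has dimension 4 - 2 = 2, so there are 2 Jordan blocks; the rank sequence gives block sizes [1, 1].

Assembling the blocks gives the Jordan form J above.

J = [[-4, 0, 0, 0], [0, -4, 0, 0], [0, 0, 2, 0], [0, 0, 0, 2]]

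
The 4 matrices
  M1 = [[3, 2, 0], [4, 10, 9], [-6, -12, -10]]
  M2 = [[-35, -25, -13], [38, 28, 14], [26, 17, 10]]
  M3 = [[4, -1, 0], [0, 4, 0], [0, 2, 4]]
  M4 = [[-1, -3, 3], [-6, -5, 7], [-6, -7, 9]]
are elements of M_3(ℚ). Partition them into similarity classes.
2 classes: {M1, M2, M4}, {M3}

Characteristic polynomials: χ_{M1} = (x - 2)^2(x + 1), χ_{M2} = (x - 2)^2(x + 1), χ_{M3} = (x - 4)^3, χ_{M4} = (x - 2)^2(x + 1).

{M1, M2, M4}: invariant factors (x - 2)^2(x + 1).

{M3}: invariant factors x - 4, (x - 4)^2.

Matrices are similar if and only if their invariant-factor lists agree; the partition into similarity classes is {M1, M2, M4}, {M3}.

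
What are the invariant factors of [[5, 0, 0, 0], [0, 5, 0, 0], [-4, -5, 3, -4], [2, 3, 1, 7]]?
x - 5, (x - 5)^3

The Jordan structure of A has elementary divisors (x - 5)^3, (x - 5). Arranging the block sizes at each eigenvalue in decreasing order and taking row products gives the invariant factors.

Invariant factors (smallest first, each dividing the next): x - 5, (x - 5)^3.

Check: the last factor (x - 5)^3 is the minimal polynomial, and the product (x - 5)^4 is the characteristic polynomial.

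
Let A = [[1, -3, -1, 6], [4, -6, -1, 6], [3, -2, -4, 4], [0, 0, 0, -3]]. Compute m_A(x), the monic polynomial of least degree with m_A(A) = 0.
The characteristic polynomial factors as (x + 3)^4. The minimal polynomial is ∏(x - λ)^{k_λ} where k_λ is the size of the largest Jordan block at λ.

For λ = -3: rank(A + 3I) = 2, and the largest Jordan block has size 3 (the smallest k with rank((A + 3I)^k) = rank((A + 3I)^(k+1))).

So m_A(x) = (x + 3)^3.

m_A(x) = (x + 3)^3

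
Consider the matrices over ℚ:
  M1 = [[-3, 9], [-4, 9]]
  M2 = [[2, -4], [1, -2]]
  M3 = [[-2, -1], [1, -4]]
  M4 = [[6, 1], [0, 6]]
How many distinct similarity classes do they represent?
4 classes: {M1}, {M2}, {M3}, {M4}

Characteristic polynomials: χ_{M1} = (x - 3)^2, χ_{M2} = x^2, χ_{M3} = (x + 3)^2, χ_{M4} = (x - 6)^2.

{M1}: invariant factors (x - 3)^2.

{M2}: invariant factors x^2.

{M3}: invariant factors (x + 3)^2.

{M4}: invariant factors (x - 6)^2.

Matrices are similar if and only if their invariant-factor lists agree; the partition into similarity classes is {M1}, {M2}, {M3}, {M4}.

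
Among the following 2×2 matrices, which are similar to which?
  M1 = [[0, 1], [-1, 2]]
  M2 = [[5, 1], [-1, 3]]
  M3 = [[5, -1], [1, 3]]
2 classes: {M1}, {M2, M3}

Characteristic polynomials: χ_{M1} = (x - 1)^2, χ_{M2} = (x - 4)^2, χ_{M3} = (x - 4)^2.

{M1}: invariant factors (x - 1)^2.

{M2, M3}: invariant factors (x - 4)^2.

Matrices are similar if and only if their invariant-factor lists agree; the partition into similarity classes is {M1}, {M2, M3}.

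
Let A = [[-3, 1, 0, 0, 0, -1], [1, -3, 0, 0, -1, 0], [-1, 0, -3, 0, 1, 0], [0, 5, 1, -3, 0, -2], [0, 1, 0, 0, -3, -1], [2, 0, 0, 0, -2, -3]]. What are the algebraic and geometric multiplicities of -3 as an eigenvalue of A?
algebraic multiplicity 6, geometric multiplicity 3

The characteristic polynomial is (x + 3)^6, so the factor x + 3 appears with exponent 6: the algebraic multiplicity is 6.

rank(A + 3I) = 3, so the eigenspace has dimension 6 - 3 = 3: the geometric multiplicity is 3.

Since 3 < 6, A is not diagonalizable.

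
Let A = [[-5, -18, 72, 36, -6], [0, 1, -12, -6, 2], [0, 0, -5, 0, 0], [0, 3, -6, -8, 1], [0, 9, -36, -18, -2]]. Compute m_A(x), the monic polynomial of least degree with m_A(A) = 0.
m_A(x) = (x + 2)^2(x + 5)

The characteristic polynomial factors as (x + 2)^2(x + 5)^3. The minimal polynomial is ∏(x - λ)^{k_λ} where k_λ is the size of the largest Jordan block at λ.

For λ = -5: rank(A + 5I) = 2, and the largest Jordan block has size 1 (the smallest k with rank((A + 5I)^k) = rank((A + 5I)^(k+1))).
For λ = -2: rank(A + 2I) = 4, and the largest Jordan block has size 2 (the smallest k with rank((A + 2I)^k) = rank((A + 2I)^(k+1))).

So m_A(x) = (x + 2)^2(x + 5).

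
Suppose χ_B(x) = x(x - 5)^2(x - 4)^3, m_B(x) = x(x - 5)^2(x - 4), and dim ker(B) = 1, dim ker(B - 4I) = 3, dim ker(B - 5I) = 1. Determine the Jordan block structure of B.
Jordan blocks: (0, 1), (4, 1), (4, 1), (4, 1), (5, 2)

λ = 0: algebraic multiplicity 1 (exponent in χ_B), largest block size 1 (exponent in m_B), 1 block (geometric multiplicity). This forces block sizes [1].
λ = 4: algebraic multiplicity 3 (exponent in χ_B), largest block size 1 (exponent in m_B), 3 blocks (geometric multiplicity). These force block sizes [1, 1, 1].
λ = 5: algebraic multiplicity 2 (exponent in χ_B), largest block size 2 (exponent in m_B), 1 block (geometric multiplicity). This forces block sizes [2].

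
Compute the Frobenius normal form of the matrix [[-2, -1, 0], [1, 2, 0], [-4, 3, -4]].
R = [[0, 0, 12], [1, 0, 3], [0, 1, -4]]

The invariant factors of A (the non-unit diagonal entries of the Smith normal form of xI - A over ℚ[x]) are (x + 4)(x^2 - 3), each dividing the next. The characteristic polynomial is their product, (x + 4)(x^2 - 3).

The rational canonical form is the block-diagonal matrix of companion matrices C(f_i):
R = [[0, 0, 12], [1, 0, 3], [0, 1, -4]].

Note the characteristic polynomial does not split into linear factors over ℚ, so A has no Jordan form over ℚ; the rational canonical form exists over any field.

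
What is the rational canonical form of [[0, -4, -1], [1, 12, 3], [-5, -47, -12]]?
The invariant factors of A (the non-unit diagonal entries of the Smith normal form of xI - A over ℚ[x]) are x^3 - 4x + 1, each dividing the next. The characteristic polynomial is their product, x^3 - 4x + 1.

The rational canonical form is the block-diagonal matrix of companion matrices C(f_i):
R = [[0, 0, -1], [1, 0, 4], [0, 1, 0]].

Note the characteristic polynomial does not split into linear factors over ℚ, so A has no Jordan form over ℚ; the rational canonical form exists over any field.

R = [[0, 0, -1], [1, 0, 4], [0, 1, 0]]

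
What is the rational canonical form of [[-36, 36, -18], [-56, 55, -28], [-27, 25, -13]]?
R = [[0, 0, 18], [1, 0, -3], [0, 1, 6]]

The invariant factors of A (the non-unit diagonal entries of the Smith normal form of xI - A over ℚ[x]) are (x - 6)(x^2 + 3), each dividing the next. The characteristic polynomial is their product, (x - 6)(x^2 + 3).

The rational canonical form is the block-diagonal matrix of companion matrices C(f_i):
R = [[0, 0, 18], [1, 0, -3], [0, 1, 6]].

Note the characteristic polynomial does not split into linear factors over ℚ, so A has no Jordan form over ℚ; the rational canonical form exists over any field.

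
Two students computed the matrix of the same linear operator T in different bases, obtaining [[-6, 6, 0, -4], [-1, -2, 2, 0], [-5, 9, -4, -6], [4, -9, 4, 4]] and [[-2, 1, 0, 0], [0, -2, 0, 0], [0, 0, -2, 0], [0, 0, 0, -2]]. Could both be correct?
No.

Both have characteristic polynomial (x + 2)^4, but the minimal polynomial of A is (x + 2)^3 while the minimal polynomial of B is (x + 2)^2. The minimal polynomial is a similarity invariant, so A and B are not similar.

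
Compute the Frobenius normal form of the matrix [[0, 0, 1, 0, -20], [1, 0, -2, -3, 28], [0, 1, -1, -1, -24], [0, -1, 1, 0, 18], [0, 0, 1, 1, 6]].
R = [[0, 0, 0, 0, -20], [1, 0, 0, 0, 41], [0, 1, 0, 0, -25], [0, 0, 1, 0, 0], [0, 0, 0, 1, 5]]

The invariant factors of A (the non-unit diagonal entries of the Smith normal form of xI - A over ℚ[x]) are (x - 4)(x - 1)(x^3 - 4x + 5), each dividing the next. The characteristic polynomial is their product, (x - 4)(x - 1)(x^3 - 4x + 5).

The rational canonical form is the block-diagonal matrix of companion matrices C(f_i):
R = [[0, 0, 0, 0, -20], [1, 0, 0, 0, 41], [0, 1, 0, 0, -25], [0, 0, 1, 0, 0], [0, 0, 0, 1, 5]].

Note the characteristic polynomial does not split into linear factors over ℚ, so A has no Jordan form over ℚ; the rational canonical form exists over any field.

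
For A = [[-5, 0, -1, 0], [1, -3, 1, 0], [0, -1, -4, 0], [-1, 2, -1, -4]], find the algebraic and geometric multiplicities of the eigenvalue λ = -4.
algebraic multiplicity 4, geometric multiplicity 2

The characteristic polynomial is (x + 4)^4, so the factor x + 4 appears with exponent 4: the algebraic multiplicity is 4.

rank(A + 4I) = 2, so the eigenspace has dimension 4 - 2 = 2: the geometric multiplicity is 2.

Since 2 < 4, A is not diagonalizable.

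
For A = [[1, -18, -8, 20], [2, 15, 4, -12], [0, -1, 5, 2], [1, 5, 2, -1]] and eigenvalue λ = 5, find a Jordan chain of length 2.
v_1 = [[0, 1, -2, 0]]^T, v_2 = [[-2, 2, -1, 1]]^T

We seek v_1 ∈ ker((A - 5I)^2) \ ker(A - 5I), then set v_{i+1} = (A - 5I) v_i.

One such chain is v_1 = [[0, 1, -2, 0]]^T, v_2 = [[-2, 2, -1, 1]]^T. Check: (A - 5I) v_2 = [[0, 0, 0, 0]]^T = 0.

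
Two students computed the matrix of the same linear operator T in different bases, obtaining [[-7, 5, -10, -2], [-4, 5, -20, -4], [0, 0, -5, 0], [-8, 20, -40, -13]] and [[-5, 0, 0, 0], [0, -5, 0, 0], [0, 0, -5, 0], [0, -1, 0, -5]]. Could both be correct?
Two matrices over a field are similar if and only if they have the same invariant factors.

Both A and B have characteristic polynomial (x + 5)^4 and minimal polynomial (x + 5)^2. Computing further, both have invariant factors x + 5, x + 5, (x + 5)^2. Hence A and B are similar.

Yes.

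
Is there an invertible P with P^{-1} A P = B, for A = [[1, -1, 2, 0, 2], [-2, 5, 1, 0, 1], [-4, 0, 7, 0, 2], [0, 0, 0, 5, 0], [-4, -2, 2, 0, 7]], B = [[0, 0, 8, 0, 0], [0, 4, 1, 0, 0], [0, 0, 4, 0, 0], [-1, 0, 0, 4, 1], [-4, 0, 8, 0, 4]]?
trace(A) = 25 but trace(B) = 16. The trace is a similarity invariant, so A and B are not similar.

No.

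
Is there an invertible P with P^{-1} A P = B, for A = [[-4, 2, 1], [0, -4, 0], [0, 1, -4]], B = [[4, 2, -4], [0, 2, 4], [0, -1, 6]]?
No.

trace(A) = -12 but trace(B) = 12. The trace is a similarity invariant, so A and B are not similar.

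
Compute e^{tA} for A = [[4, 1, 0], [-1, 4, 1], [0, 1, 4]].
e^{tA} = [[(2 - t^2)*e^{4*t}/2, t*e^{4*t}, t^2*e^{4*t}/2], [-t*e^{4*t}, e^{4*t}, t*e^{4*t}], [-t^2*e^{4*t}/2, t*e^{4*t}, (t^2 + 2)*e^{4*t}/2]]

A has Jordan form J = [[4, 1, 0], [0, 4, 1], [0, 0, 4]] with A = PJP^{-1}, so e^{tA} = P e^{tJ} P^{-1}.

For a Jordan block J_k(λ), e^{tJ_k(λ)} = e^{λt} · (I + tN + t^2 N^2/2! + ... + t^{k-1} N^{k-1}/(k-1)!) where N is the nilpotent superdiagonal part.

Assembling the blocks and conjugating back gives the entries of e^{tA} as shown above.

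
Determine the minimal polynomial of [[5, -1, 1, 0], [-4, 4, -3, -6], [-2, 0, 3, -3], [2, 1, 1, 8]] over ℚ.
The characteristic polynomial factors as (x - 5)^4. The minimal polynomial is ∏(x - λ)^{k_λ} where k_λ is the size of the largest Jordan block at λ.

For λ = 5: rank(A - 5I) = 2, and the largest Jordan block has size 3 (the smallest k with rank((A - 5I)^k) = rank((A - 5I)^(k+1))).

So m_A(x) = (x - 5)^3.

m_A(x) = (x - 5)^3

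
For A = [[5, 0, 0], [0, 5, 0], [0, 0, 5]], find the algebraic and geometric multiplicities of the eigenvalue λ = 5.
algebraic multiplicity 3, geometric multiplicity 3

The characteristic polynomial is (x - 5)^3, so the factor x - 5 appears with exponent 3: the algebraic multiplicity is 3.

rank(A - 5I) = 0, so the eigenspace has dimension 3 - 0 = 3: the geometric multiplicity is 3.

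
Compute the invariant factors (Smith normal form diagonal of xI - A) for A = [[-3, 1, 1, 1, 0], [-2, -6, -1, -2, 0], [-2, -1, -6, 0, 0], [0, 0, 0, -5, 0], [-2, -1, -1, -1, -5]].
The Jordan structure of A has elementary divisors (x + 5)^2, (x + 5)^2, (x + 5). Arranging the block sizes at each eigenvalue in decreasing order and taking row products gives the invariant factors.

Invariant factors (smallest first, each dividing the next): x + 5, (x + 5)^2, (x + 5)^2.

Check: the last factor (x + 5)^2 is the minimal polynomial, and the product (x + 5)^5 is the characteristic polynomial.

x + 5, (x + 5)^2, (x + 5)^2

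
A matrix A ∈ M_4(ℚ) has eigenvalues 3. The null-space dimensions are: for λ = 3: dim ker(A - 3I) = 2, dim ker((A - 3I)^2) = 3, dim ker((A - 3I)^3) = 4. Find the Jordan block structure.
λ = 3: successive nullity increments [2, 1, 1] count blocks of size ≥ k; block sizes are [3, 1].

Jordan blocks: (3, 3), (3, 1)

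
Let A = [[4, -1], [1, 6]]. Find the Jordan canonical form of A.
The characteristic polynomial is det(xI - A) = (x - 5)^2, so the eigenvalues are 5 (algebraic multiplicity 2).

For λ = 5: rank(A - 5I) = 1, rank((A - 5I)^2) = 0. The eigenspace has dimension 2 - 1 = 1, so there is 1 Jordan block; the rank sequence gives block sizes [2].

Assembling the blocks gives the Jordan form J above.

J = [[5, 1], [0, 5]]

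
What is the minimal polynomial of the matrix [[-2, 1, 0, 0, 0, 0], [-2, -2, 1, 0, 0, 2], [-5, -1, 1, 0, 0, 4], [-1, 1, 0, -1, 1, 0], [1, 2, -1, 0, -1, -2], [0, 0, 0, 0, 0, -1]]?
The characteristic polynomial factors as (x + 1)^6. The minimal polynomial is ∏(x - λ)^{k_λ} where k_λ is the size of the largest Jordan block at λ.

For λ = -1: rank(A + I) = 3, and the largest Jordan block has size 3 (the smallest k with rank((A + I)^k) = rank((A + I)^(k+1))).

So m_A(x) = (x + 1)^3.

m_A(x) = (x + 1)^3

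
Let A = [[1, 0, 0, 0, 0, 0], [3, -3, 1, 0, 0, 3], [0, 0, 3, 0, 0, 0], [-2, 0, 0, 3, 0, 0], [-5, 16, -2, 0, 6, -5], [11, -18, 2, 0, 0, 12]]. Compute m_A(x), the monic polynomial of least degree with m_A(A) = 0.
m_A(x) = (x - 6)^2(x - 3)^2(x - 1)

The characteristic polynomial factors as (x - 6)^2(x - 3)^3(x - 1). The minimal polynomial is ∏(x - λ)^{k_λ} where k_λ is the size of the largest Jordan block at λ.

For λ = 1: rank(A - I) = 5, and the largest Jordan block has size 1 (the smallest k with rank((A - I)^k) = rank((A - I)^(k+1))).
For λ = 3: rank(A - 3I) = 4, and the largest Jordan block has size 2 (the smallest k with rank((A - 3I)^k) = rank((A - 3I)^(k+1))).
For λ = 6: rank(A - 6I) = 5, and the largest Jordan block has size 2 (the smallest k with rank((A - 6I)^k) = rank((A - 6I)^(k+1))).

So m_A(x) = (x - 6)^2(x - 3)^2(x - 1).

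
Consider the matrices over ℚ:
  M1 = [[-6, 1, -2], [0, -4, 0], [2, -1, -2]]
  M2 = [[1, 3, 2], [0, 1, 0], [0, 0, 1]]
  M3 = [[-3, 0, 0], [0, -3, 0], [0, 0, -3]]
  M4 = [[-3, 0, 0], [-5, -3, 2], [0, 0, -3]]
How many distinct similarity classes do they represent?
Characteristic polynomials: χ_{M1} = (x + 4)^3, χ_{M2} = (x - 1)^3, χ_{M3} = (x + 3)^3, χ_{M4} = (x + 3)^3.

{M1}: invariant factors x + 4, (x + 4)^2.

{M2}: invariant factors x - 1, (x - 1)^2.

{M3}: invariant factors x + 3, x + 3, x + 3.

{M4}: invariant factors x + 3, (x + 3)^2.

Matrices are similar if and only if their invariant-factor lists agree; the partition into similarity classes is {M1}, {M2}, {M3}, {M4}.

4 classes: {M1}, {M2}, {M3}, {M4}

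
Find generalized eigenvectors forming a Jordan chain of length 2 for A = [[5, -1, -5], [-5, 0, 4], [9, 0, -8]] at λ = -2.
We seek v_1 ∈ ker((A + 2I)^2) \ ker(A + 2I), then set v_{i+1} = (A + 2I) v_i.

One such chain is v_1 = [[-1, 1, -2]]^T, v_2 = [[2, -1, 3]]^T. Check: (A + 2I) v_2 = [[0, 0, 0]]^T = 0.

v_1 = [[-1, 1, -2]]^T, v_2 = [[2, -1, 3]]^T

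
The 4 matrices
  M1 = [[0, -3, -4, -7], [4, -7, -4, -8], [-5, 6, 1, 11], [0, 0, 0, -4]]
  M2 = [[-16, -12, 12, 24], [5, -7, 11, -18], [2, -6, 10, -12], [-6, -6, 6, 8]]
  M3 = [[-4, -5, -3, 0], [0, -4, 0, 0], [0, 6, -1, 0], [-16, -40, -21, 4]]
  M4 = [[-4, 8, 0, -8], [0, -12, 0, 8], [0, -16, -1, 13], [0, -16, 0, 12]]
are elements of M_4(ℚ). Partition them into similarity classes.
3 classes: {M1}, {M2, M4}, {M3}

Characteristic polynomials: χ_{M1} = (x + 1)^2(x + 4)^2, χ_{M2} = (x - 4)(x + 1)(x + 4)^2, χ_{M3} = (x - 4)(x + 1)(x + 4)^2, χ_{M4} = (x - 4)(x + 1)(x + 4)^2.

{M1}: invariant factors (x + 1)^2(x + 4)^2.

{M2, M4}: invariant factors x + 4, (x - 4)(x + 1)(x + 4).

{M3}: invariant factors (x - 4)(x + 1)(x + 4)^2.

Matrices are similar if and only if their invariant-factor lists agree; the partition into similarity classes is {M1}, {M2, M4}, {M3}.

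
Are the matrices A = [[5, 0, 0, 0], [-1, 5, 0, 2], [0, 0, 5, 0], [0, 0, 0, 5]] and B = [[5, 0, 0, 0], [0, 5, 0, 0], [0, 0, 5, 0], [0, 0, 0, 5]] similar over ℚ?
No.

Both have characteristic polynomial (x - 5)^4, but the minimal polynomial of A is (x - 5)^2 while the minimal polynomial of B is x - 5. The minimal polynomial is a similarity invariant, so A and B are not similar.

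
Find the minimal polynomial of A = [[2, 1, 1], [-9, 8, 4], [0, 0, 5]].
m_A(x) = (x - 5)^3

The characteristic polynomial factors as (x - 5)^3. The minimal polynomial is ∏(x - λ)^{k_λ} where k_λ is the size of the largest Jordan block at λ.

For λ = 5: rank(A - 5I) = 2, and the largest Jordan block has size 3 (the smallest k with rank((A - 5I)^k) = rank((A - 5I)^(k+1))).

So m_A(x) = (x - 5)^3.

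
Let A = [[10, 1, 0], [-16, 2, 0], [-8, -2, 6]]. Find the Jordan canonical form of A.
The characteristic polynomial is det(xI - A) = (x - 6)^3, so the eigenvalues are 6 (algebraic multiplicity 3).

For λ = 6: rank(A - 6I) = 1, rank((A - 6I)^2) = 0. The eigenspace has dimension 3 - 1 = 2, so there are 2 Jordan blocks; the rank sequence gives block sizes [2, 1].

Assembling the blocks gives the Jordan form J above.

J = [[6, 1, 0], [0, 6, 0], [0, 0, 6]]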